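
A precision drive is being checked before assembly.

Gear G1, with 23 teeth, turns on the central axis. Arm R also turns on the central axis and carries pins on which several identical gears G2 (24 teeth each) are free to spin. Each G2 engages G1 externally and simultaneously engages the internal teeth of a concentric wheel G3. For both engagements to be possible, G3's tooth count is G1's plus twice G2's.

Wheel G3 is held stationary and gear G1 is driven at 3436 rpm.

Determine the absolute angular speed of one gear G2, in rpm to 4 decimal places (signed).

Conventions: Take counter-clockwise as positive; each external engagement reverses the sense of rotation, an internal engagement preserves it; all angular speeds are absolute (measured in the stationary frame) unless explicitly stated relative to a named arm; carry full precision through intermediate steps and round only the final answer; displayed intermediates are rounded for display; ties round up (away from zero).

-1646.4167 rpm

topology: planetary set — G1 23T / G2 24T / G3 71T, arm = carrier (Willis)
normalise by the input: solve with ω_sun = 1, then scale by 3436 rpm
ring teeth: 23 + 2·24 = 71
23(ω_sun−ω_arm) = −71(ω_ring−ω_arm),  ω_ring = 0, ω_sun = 1
23(1−ω_arm) = −71(0−ω_arm)  ⇒  94·ω_arm = 23  ⇒  ω_arm = 23/94
sun–planet mesh: 23·(1−23/94) = −24·(ω_p−ω_arm)  ⇒  ω_p−ω_arm = -1633/2256
ω_p = 23/94 − 1633/2256 = -23/48
scale: ω_p = -23/48 × 3436 rpm = -1646.4167 rpm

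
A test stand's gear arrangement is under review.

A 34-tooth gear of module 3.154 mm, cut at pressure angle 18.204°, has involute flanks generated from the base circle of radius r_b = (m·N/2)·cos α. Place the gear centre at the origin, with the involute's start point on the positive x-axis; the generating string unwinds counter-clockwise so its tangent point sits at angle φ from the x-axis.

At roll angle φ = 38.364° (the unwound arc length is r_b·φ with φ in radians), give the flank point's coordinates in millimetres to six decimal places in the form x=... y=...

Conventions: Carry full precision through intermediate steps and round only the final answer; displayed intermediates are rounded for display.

topology: single-mesh involute geometry — m = 3.154, N = 34
pitch radius r_p = m·N/2 = 3.154·34/2 = 53.618000
base radius r_b = r_p·cos α = 53.618000·cos 18.204° = 50.934432
roll angle φ = 38.364° = 0.66957811 rad
x = r_b·(cos φ + φ·sin φ) = 61.104039
y = r_b·(sin φ − φ·cos φ) = 4.871881

x=61.104039 y=4.871881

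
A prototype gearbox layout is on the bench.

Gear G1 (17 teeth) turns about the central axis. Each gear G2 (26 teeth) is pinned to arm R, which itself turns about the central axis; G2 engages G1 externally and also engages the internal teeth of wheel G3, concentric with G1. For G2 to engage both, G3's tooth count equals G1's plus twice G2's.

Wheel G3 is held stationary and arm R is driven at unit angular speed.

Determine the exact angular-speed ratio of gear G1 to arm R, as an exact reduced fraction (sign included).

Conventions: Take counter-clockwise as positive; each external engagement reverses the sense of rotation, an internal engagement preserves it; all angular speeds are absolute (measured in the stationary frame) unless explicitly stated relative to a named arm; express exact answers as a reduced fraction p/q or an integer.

planetary set (17T centre, 26T on arm, 69T internal) — Willis relation
ring teeth: 17 + 2·26 = 69
17(ω_sun−ω_arm) = −69(ω_ring−ω_arm),  ω_ring = 0, ω_arm = 1
ω_sun = 1 − (69/17)(0−1) = 86/17
ω_out/ω_in = 86/17

86/17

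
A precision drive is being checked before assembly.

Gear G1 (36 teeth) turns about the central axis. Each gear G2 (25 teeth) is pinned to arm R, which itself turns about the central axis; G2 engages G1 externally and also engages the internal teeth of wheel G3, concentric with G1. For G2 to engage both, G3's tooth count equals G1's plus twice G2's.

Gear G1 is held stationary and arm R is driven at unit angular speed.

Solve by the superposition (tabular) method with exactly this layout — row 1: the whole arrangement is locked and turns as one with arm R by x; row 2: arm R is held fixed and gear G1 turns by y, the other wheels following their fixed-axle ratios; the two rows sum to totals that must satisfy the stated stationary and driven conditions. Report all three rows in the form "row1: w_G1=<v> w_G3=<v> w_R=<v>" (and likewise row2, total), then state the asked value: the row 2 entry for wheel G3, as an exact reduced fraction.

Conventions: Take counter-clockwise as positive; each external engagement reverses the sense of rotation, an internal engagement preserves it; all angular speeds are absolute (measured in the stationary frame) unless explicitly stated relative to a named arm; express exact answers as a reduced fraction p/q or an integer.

row1: w_G1=1 w_G3=1 w_R=1
row2: w_G1=-1 w_G3=18/43 w_R=0
total: w_G1=0 w_G3=61/43 w_R=1
asked value: 18/43

topology: planetary set — G1 36T / G2 25T / G3 86T, arm = carrier (Willis)
row 1: whole set turns with the arm by x
superposition row 2 [arm held]: sun y, ring −(36/86)·y, arm 0
boundary: total ω_sun = x + y = 0 and total ω_arm = x = 1  ⇒  y = -1, x = 1
row 2 ring = −(36/86)·(-1) = 18/43
totals (row 1 + row 2): sun 1 + (-1) = 0, ring 1 + 18/43 = 61/43, arm 1 + 0 = 1
asked cell (row2, ring) = 18/43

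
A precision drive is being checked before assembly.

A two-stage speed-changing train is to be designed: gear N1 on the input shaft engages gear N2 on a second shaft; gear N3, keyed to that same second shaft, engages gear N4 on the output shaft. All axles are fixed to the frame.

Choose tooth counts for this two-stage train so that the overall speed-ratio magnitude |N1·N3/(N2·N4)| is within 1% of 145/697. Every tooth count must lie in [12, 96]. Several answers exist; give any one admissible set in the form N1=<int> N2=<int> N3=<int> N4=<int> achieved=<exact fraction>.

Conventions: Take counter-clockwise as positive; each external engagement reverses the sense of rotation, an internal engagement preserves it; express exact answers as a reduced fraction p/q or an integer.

N1=15 N2=41 N3=29 N4=51 achieved=145/697

2-stage fixed-axis compound train for ratio 145/697
target = 145/697 in lowest terms: an exact hit needs N1·N3 = k·145 and N2·N4 = k·697 for one integer k, every count in [12, 96]; additionally prefer no 1:1 stage (N1 ≠ N2, N3 ≠ N4)
k = 1…2: no 1:1-free in-range split of k·145 and k·697 into factor pairs; take k = 3
k = 3: N1·N3 = 435 = 15·29, N2·N4 = 2091 = 41·51
achieved = 15·29/(41·51) = 145/697; |achieved − target| = 0 ≤ 29/13940 ✓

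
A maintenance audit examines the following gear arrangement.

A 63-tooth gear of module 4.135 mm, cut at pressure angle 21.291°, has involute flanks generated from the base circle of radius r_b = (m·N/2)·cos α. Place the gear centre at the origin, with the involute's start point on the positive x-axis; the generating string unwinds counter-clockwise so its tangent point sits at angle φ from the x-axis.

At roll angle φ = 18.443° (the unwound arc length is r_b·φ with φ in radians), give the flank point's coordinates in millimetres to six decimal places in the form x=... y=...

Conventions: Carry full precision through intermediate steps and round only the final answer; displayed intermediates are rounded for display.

x=127.488032 y=1.335315

topology: single-mesh involute geometry — m = 4.135, N = 63
pitch radius r_p = m·N/2 = 4.135·63/2 = 130.252500
base radius r_b = r_p·cos α = 130.252500·cos 21.291° = 121.362542
roll angle φ = 18.443° = 0.32189107 rad
x = r_b·(cos φ + φ·sin φ) = 127.488032
y = r_b·(sin φ − φ·cos φ) = 1.335315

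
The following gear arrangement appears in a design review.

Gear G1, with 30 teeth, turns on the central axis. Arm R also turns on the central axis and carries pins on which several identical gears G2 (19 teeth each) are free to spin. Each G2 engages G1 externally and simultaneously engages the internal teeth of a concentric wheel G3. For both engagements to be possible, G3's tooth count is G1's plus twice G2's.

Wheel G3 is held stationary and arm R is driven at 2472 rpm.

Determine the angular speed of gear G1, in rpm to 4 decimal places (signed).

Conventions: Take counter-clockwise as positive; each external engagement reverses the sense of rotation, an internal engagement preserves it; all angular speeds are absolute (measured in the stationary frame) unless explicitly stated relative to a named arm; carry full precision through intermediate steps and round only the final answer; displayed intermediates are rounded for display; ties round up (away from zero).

+8075.2000 rpm

topology: planetary set — G1 30T / G2 19T / G3 68T, arm = carrier (Willis)
normalise by the input: solve with ω_arm = 1, then scale by 2472 rpm
ring teeth: 30 + 2·19 = 68
30(ω_sun−ω_arm) = −68(ω_ring−ω_arm),  ω_ring = 0, ω_arm = 1
ω_sun = 1 − (68/30)(0−1) = 49/15
scale: ω_sun = 49/15 × 2472 rpm = +8075.2000 rpm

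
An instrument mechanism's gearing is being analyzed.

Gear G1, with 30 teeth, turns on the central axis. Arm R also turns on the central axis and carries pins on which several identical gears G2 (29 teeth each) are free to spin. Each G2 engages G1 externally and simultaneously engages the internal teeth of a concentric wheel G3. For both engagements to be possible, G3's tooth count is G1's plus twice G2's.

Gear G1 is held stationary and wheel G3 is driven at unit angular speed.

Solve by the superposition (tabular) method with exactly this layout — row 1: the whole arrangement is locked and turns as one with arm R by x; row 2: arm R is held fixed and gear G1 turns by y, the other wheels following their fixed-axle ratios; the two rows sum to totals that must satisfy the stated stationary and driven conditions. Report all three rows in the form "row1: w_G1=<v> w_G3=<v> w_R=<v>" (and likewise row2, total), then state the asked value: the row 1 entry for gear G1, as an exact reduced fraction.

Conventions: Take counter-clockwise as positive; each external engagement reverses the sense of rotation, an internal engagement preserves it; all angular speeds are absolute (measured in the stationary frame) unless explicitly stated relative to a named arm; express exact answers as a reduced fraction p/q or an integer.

row1: w_G1=44/59 w_G3=44/59 w_R=44/59
row2: w_G1=-44/59 w_G3=15/59 w_R=0
total: w_G1=0 w_G3=1 w_R=44/59
asked value: 44/59

recognized (axles ride arm R): planetary set, 30/29/88 teeth
row 1 (train locked, turned with arm): all members turn x
row 2 (arm held, sun turns y): ω_ring = −(30/88)·y, ω_arm = 0
boundary: total ω_sun = x + y = 0 and total ω_ring = x − (30/88)·y = 1  ⇒  y = -44/59, x = 44/59
row 2 ring = −(30/88)·(-44/59) = 15/59
totals (row 1 + row 2): sun 44/59 + (-44/59) = 0, ring 44/59 + 15/59 = 1, arm 44/59 + 0 = 44/59
asked cell (row1, sun) = 44/59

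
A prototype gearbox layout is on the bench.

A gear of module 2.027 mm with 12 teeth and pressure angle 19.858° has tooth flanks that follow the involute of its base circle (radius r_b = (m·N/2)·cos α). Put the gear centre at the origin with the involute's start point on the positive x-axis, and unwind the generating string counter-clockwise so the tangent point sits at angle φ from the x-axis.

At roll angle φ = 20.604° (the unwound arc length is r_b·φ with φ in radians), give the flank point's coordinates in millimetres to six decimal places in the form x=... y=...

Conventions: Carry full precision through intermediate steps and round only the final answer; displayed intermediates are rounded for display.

x=12.154696 y=0.175033

recognized (one wheel, involute flank): single-mesh tooth geometry, m = 2.027, N = 12
pitch radius r_p = m·N/2 = 2.027·12/2 = 12.162000
base radius r_b = r_p·cos α = 12.162000·cos 19.858° = 11.438816
roll angle φ = 20.604° = 0.35960764 rad
x = r_b·(cos φ + φ·sin φ) = 12.154696
y = r_b·(sin φ − φ·cos φ) = 0.175033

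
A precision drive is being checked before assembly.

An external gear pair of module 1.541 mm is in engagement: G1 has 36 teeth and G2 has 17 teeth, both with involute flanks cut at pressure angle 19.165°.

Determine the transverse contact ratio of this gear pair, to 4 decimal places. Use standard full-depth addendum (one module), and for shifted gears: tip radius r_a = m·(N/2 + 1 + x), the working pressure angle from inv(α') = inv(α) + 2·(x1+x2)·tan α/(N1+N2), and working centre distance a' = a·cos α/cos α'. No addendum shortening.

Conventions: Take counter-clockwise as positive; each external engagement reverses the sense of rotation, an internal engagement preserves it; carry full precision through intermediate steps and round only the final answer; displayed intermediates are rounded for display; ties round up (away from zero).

single-mesh involute tooth geometry (36T engaging 17T at module 1.541)
base radii: r_b1 = 26.200679, r_b2 = 12.372543
tip radii: r_a1 = 29.279000, r_a2 = 14.639500
no profile shift: α' = α, a' = a
action lengths: √(r_a1²−r_b1²) = 13.068445, √(r_a2²−r_b2²) = 7.825289
base pitch p_b = π·m·cos α = 4.572881
CR = (13.068445 + 7.825289 − 40.836500·sin 19.16500°)/4.572881 = 1.637377
contact ratio ≈ 1.6374

1.6374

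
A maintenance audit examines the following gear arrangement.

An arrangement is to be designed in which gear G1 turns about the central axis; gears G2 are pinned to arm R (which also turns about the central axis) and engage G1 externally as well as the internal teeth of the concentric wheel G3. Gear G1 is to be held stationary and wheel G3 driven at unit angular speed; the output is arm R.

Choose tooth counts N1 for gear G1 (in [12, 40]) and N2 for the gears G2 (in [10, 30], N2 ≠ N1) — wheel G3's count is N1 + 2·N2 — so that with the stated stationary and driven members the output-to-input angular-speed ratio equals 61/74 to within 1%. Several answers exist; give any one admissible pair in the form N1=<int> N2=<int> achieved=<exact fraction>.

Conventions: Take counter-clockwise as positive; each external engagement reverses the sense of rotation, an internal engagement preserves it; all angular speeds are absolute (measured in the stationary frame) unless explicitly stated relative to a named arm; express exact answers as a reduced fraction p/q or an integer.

N1=13 N2=24 achieved=61/74

class = planetary set [ratio 61/74 wanted; Willis about the carrier]
Willis with ω_sun = 0: ω_arm/ω_ring = N3/(N1+N3); set equal to 61/74  ⇒  N3/N1 = (61/74)/(1 − 61/74) = 61/13
N3 = N1 + 2·N2  ⇒  N2/N1 = (N3/N1 − 1)/2 = (61/13 − 1)/2 = 24/13
smallest multiple with N1 ≥ 12 and N2 ≥ 10: k = 1  ⇒  N1 = 1·13 = 13, N2 = 1·24 = 24 (N1 ≤ 40, N2 ≤ 30, N2 ≠ N1 ✓), N3 = 13 + 2·24 = 61
check: N3/(N1+N3) with N1 = 13, N3 = 61 gives 61/74; |achieved − target| = 0 ≤ 61/7400 ✓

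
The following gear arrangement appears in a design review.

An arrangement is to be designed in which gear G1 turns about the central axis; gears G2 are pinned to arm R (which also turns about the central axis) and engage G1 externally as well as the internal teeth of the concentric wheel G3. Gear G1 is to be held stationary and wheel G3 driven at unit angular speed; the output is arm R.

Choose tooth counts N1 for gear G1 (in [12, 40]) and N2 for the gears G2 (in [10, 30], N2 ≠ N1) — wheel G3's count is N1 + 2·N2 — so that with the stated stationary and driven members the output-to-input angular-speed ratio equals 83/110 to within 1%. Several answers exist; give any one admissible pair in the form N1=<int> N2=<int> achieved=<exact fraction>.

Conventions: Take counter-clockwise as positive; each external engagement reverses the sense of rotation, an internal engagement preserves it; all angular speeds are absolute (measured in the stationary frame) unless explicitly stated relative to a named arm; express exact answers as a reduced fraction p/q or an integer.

topology: planetary set — design target 83/110, arm = carrier (Willis)
Willis with ω_sun = 0: ω_arm/ω_ring = N3/(N1+N3); set equal to 83/110  ⇒  N3/N1 = (83/110)/(1 − 83/110) = 83/27
N3 = N1 + 2·N2  ⇒  N2/N1 = (N3/N1 − 1)/2 = (83/27 − 1)/2 = 28/27
smallest multiple with N1 ≥ 12 and N2 ≥ 10: k = 1  ⇒  N1 = 1·27 = 27, N2 = 1·28 = 28 (N1 ≤ 40, N2 ≤ 30, N2 ≠ N1 ✓), N3 = 27 + 2·28 = 83
check: N3/(N1+N3) with N1 = 27, N3 = 83 gives 83/110; |achieved − target| = 0 ≤ 83/11000 ✓

N1=27 N2=28 achieved=83/110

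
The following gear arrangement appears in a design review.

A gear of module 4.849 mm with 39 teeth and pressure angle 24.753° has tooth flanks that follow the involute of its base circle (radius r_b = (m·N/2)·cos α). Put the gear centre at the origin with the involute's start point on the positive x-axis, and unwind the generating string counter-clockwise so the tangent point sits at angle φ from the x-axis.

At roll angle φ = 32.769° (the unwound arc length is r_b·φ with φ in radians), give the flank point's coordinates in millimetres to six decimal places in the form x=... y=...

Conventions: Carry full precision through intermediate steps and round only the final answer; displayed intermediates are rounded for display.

x=98.783840 y=5.181532

recognized (one wheel, involute flank): single-mesh tooth geometry, m = 4.849, N = 39
pitch radius r_p = m·N/2 = 4.849·39/2 = 94.555500
base radius r_b = r_p·cos α = 94.555500·cos 24.753° = 85.867859
roll angle φ = 32.769° = 0.57192694 rad
x = r_b·(cos φ + φ·sin φ) = 98.783840
y = r_b·(sin φ − φ·cos φ) = 5.181532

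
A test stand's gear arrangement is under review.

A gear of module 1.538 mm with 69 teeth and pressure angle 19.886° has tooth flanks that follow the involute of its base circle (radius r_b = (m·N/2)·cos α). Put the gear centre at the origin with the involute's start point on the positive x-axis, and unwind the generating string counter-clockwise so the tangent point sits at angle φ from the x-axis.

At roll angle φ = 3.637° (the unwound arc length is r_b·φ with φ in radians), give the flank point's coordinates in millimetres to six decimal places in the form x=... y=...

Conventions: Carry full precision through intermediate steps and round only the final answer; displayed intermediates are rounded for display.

x=49.997466 y=0.004252

single-mesh involute tooth geometry (69T wheel at module 1.538)
pitch radius r_p = m·N/2 = 1.538·69/2 = 53.061000
base radius r_b = r_p·cos α = 53.061000·cos 19.886° = 49.897040
roll angle φ = 3.637° = 0.06347762 rad
x = r_b·(cos φ + φ·sin φ) = 49.997466
y = r_b·(sin φ − φ·cos φ) = 0.004252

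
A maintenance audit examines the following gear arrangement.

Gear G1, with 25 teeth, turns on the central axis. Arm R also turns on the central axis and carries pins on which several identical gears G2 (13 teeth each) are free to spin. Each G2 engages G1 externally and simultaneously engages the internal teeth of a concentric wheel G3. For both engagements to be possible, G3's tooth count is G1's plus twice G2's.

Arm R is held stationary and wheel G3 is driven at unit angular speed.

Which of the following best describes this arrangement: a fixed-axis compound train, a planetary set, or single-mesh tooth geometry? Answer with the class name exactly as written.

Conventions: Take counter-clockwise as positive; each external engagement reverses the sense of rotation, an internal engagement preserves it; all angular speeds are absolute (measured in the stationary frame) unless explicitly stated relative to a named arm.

topology: planetary set — G1 25T / G2 13T / G3 51T, arm = carrier (Willis)
classification: planetary set

planetary set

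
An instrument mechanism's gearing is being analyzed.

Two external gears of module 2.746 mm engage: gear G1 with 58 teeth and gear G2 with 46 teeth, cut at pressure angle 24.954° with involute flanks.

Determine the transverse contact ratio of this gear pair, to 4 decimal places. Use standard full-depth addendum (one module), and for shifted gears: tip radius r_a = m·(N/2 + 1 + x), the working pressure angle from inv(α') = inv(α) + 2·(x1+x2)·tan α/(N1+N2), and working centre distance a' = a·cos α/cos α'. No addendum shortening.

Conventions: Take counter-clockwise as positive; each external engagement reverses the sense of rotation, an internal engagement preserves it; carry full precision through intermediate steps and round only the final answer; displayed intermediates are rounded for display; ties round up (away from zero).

1.5408

recognized (one external pair, fixed centres): single-mesh tooth geometry, m = 2.746, N1 = 58, N2 = 46
base radii: r_b1 = 72.199911, r_b2 = 57.261998
tip radii: r_a1 = 82.380000, r_a2 = 65.904000
no profile shift: α' = α, a' = a
action lengths: √(r_a1²−r_b1²) = 39.669097, √(r_a2²−r_b2²) = 32.625156
base pitch p_b = π·m·cos α = 7.821473
CR = (39.669097 + 32.625156 − 142.792000·sin 24.95400°)/7.821473 = 1.540843
contact ratio ≈ 1.5408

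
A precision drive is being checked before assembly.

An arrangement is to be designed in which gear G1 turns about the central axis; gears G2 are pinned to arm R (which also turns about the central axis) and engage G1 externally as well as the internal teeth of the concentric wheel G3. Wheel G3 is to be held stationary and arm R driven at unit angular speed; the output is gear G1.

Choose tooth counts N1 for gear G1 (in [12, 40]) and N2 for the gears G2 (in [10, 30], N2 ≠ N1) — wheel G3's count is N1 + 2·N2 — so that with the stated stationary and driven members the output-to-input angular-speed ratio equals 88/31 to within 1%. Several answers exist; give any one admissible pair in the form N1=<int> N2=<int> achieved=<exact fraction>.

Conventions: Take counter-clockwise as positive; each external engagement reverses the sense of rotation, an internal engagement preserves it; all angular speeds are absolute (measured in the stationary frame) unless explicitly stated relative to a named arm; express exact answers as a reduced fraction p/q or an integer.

design class (target 88/31): planetary set
Willis with ω_ring = 0: ω_sun/ω_arm = (N1+N3)/N1; set equal to 88/31  ⇒  N3/N1 = 88/31 − 1 = 57/31
N3 = N1 + 2·N2  ⇒  N2/N1 = (N3/N1 − 1)/2 = (57/31 − 1)/2 = 13/31
smallest multiple with N1 ≥ 12 and N2 ≥ 10: k = 1  ⇒  N1 = 1·31 = 31, N2 = 1·13 = 13 (N1 ≤ 40, N2 ≤ 30, N2 ≠ N1 ✓), N3 = 31 + 2·13 = 57
check: (N1+N3)/N1 with N1 = 31, N3 = 57 gives 88/31; |achieved − target| = 0 ≤ 22/775 ✓

N1=31 N2=13 achieved=88/31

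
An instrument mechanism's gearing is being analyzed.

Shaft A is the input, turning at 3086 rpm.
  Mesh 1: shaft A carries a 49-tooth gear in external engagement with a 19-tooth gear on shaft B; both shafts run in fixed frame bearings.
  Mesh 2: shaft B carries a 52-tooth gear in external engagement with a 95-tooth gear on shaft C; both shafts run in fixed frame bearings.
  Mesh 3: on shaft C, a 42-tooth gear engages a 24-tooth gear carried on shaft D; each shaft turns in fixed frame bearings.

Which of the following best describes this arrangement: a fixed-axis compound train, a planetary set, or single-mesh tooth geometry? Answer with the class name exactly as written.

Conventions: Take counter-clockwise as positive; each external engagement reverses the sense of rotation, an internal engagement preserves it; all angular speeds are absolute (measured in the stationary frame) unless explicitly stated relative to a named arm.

fixed-axis compound train

recognized (4 fixed axles, 3 meshes): fixed-axis compound train
classification: fixed-axis compound train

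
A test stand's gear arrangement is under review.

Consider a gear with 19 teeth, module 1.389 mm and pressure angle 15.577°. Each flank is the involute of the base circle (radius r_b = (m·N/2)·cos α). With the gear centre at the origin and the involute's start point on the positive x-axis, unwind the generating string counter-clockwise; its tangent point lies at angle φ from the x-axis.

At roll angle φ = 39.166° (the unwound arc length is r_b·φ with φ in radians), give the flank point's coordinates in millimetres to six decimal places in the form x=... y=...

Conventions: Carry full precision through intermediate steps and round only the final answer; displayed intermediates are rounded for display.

class = single-mesh tooth geometry [base-circle involute, m = 1.389, 19T]
pitch radius r_p = m·N/2 = 1.389·19/2 = 13.195500
base radius r_b = r_p·cos α = 13.195500·cos 15.577° = 12.710835
roll angle φ = 39.166° = 0.68357565 rad
x = r_b·(cos φ + φ·sin φ) = 15.342548
y = r_b·(sin φ − φ·cos φ) = 1.291165

x=15.342548 y=1.291165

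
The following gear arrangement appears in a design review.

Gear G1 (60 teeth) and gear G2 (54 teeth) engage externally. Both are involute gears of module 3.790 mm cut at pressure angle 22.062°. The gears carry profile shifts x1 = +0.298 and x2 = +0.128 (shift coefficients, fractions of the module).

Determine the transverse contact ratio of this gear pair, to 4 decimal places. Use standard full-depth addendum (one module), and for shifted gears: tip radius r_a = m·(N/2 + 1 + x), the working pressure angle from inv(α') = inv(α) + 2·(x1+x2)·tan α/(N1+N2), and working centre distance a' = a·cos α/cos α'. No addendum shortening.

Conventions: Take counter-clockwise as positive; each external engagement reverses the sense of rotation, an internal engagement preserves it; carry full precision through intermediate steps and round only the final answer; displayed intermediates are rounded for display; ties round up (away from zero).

1.6217

topology: single-mesh involute geometry — m = 3.790, 60T/54T pair
base radii: r_b1 = 105.374653, r_b2 = 94.837187
tip radii: r_a1 = 118.619420, r_a2 = 106.605120
inv(α') = inv(22.062°) + 2·(+0.298+0.128)·tan α/(60+54) = 0.02325996  ⇒  α' = 23.06684°
a' = a·cos α / cos α' = 216.0300·cos 22.062°/cos 23.06684° = 217.610112
action lengths: √(r_a1²−r_b1²) = 54.467875, √(r_a2²−r_b2²) = 48.688392
base pitch p_b = π·m·cos α = 11.034808
CR = (54.467875 + 48.688392 − 217.610112·sin 23.06684°)/11.034808 = 1.621742
contact ratio ≈ 1.6217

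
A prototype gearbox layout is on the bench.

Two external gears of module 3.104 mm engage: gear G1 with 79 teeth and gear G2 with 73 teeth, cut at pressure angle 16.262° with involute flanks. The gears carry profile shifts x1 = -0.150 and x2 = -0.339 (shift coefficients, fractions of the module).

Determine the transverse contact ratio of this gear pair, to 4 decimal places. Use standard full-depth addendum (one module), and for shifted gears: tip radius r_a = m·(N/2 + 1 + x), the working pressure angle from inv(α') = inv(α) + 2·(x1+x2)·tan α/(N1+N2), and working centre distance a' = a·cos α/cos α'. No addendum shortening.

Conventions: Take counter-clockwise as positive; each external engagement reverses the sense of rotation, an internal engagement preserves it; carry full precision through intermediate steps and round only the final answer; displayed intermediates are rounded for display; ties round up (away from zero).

2.2497

topology: single-mesh involute geometry — m = 3.104, 79T/73T pair
base radii: r_b1 = 117.702604, r_b2 = 108.763166
tip radii: r_a1 = 125.246400, r_a2 = 115.347744
inv(α') = inv(16.262°) + 2·(-0.150-0.339)·tan α/(79+73) = 0.00599836  ⇒  α' = 14.87811°
a' = a·cos α / cos α' = 235.9040·cos 16.262°/cos 14.87811° = 234.321576
action lengths: √(r_a1²−r_b1²) = 42.810719, √(r_a2²−r_b2²) = 38.414526
base pitch p_b = π·m·cos α = 9.361358
CR = (42.810719 + 38.414526 − 234.321576·sin 14.87811°)/9.361358 = 2.249674
contact ratio ≈ 2.2497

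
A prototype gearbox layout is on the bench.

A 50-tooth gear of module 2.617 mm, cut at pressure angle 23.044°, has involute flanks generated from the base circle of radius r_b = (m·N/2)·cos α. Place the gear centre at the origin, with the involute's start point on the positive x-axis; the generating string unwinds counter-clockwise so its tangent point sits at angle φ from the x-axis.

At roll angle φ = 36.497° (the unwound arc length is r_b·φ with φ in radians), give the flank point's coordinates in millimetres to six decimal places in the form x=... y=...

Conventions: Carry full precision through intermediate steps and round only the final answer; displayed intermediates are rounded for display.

x=71.207275 y=4.979493

topology: single-mesh involute geometry — m = 2.617, N = 50
pitch radius r_p = m·N/2 = 2.617·50/2 = 65.425000
base radius r_b = r_p·cos α = 65.425000·cos 23.044° = 60.204381
roll angle φ = 36.497° = 0.63699282 rad
x = r_b·(cos φ + φ·sin φ) = 71.207275
y = r_b·(sin φ − φ·cos φ) = 4.979493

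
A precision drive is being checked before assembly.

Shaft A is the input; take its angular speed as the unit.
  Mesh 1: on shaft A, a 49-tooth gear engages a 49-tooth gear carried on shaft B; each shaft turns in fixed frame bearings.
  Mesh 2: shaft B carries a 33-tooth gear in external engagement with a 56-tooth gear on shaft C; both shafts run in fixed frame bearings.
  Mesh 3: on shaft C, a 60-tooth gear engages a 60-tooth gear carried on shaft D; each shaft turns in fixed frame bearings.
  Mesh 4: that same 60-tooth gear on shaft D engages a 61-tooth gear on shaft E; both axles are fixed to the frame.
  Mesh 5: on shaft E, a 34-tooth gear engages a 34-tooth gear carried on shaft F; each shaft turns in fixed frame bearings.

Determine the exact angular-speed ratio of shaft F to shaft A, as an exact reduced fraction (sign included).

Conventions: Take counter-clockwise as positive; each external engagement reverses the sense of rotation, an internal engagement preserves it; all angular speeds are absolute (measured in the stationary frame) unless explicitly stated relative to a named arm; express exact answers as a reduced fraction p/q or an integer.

class = fixed-axis compound train [5 meshes; 5 ratios multiply, 5 sense flips]
mesh 1 [49T→49T]: running ratio 1, sense −
mesh 2 [33T→56T]: running ratio 33/56, sense +
mesh 3 [60T→60T]: running ratio 33/56, sense −
mesh 4 [60T→61T]: running ratio 495/854, sense +
mesh 5 [34T→34T]: running ratio 495/854, sense −
ω_out/ω_in = -495/854

-495/854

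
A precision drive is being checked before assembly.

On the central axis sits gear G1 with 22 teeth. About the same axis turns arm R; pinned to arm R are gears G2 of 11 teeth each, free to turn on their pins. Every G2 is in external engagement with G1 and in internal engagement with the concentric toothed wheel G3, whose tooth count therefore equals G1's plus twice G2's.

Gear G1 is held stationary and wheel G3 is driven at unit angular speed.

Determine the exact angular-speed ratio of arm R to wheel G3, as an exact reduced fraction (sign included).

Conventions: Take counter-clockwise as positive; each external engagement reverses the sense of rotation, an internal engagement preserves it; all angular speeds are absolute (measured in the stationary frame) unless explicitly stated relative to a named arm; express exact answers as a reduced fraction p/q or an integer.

topology: planetary set — G1 22T / G2 11T / G3 44T, arm = carrier (Willis)
ring teeth: 22 + 2·11 = 44
22(ω_sun−ω_arm) = −44(ω_ring−ω_arm),  ω_sun = 0, ω_ring = 1
22(0−ω_arm) = −44(1−ω_arm)  ⇒  66·ω_arm = 44  ⇒  ω_arm = 2/3
ω_out/ω_in = 2/3

2/3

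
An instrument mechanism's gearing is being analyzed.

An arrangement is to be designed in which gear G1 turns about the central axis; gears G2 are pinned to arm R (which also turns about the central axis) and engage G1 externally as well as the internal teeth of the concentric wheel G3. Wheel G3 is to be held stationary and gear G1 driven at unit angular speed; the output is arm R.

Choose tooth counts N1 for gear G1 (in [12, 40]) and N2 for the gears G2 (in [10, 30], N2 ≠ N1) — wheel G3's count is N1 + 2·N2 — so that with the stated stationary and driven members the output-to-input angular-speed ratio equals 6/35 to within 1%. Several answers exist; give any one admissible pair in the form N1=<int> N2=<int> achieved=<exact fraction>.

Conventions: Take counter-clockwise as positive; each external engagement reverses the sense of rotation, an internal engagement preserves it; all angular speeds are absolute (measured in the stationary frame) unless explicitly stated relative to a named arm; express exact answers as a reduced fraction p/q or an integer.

design class (target 6/35): planetary set
Willis with ω_ring = 0: ω_arm/ω_sun = N1/(N1+N3); set equal to 6/35  ⇒  N3/N1 = 1/(6/35) − 1 = 29/6
N3 = N1 + 2·N2  ⇒  N2/N1 = (N3/N1 − 1)/2 = (29/6 − 1)/2 = 23/12
smallest multiple with N1 ≥ 12 and N2 ≥ 10: k = 1  ⇒  N1 = 1·12 = 12, N2 = 1·23 = 23 (N1 ≤ 40, N2 ≤ 30, N2 ≠ N1 ✓), N3 = 12 + 2·23 = 58
check: N1/(N1+N3) with N1 = 12, N3 = 58 gives 6/35; |achieved − target| = 0 ≤ 3/1750 ✓

N1=12 N2=23 achieved=6/35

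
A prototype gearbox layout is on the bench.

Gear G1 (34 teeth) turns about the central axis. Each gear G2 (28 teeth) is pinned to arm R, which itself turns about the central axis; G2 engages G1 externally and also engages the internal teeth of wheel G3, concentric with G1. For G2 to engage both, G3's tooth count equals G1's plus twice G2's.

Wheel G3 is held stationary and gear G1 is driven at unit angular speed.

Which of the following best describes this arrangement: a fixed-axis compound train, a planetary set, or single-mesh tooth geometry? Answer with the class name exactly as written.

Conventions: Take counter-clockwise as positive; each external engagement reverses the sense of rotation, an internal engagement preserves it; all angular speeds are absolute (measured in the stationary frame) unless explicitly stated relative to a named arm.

planetary set

topology: planetary set — G1 34T / G2 28T / G3 90T, arm = carrier (Willis)
classification: planetary set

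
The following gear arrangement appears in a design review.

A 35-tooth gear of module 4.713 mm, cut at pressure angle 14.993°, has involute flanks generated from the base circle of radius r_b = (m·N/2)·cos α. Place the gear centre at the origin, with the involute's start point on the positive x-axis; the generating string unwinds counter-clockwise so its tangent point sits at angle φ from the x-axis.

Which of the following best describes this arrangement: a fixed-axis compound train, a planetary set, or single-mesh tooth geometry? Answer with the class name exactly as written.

single-mesh tooth geometry

topology: single-mesh involute geometry — m = 4.713, N = 35
classification: single-mesh tooth geometry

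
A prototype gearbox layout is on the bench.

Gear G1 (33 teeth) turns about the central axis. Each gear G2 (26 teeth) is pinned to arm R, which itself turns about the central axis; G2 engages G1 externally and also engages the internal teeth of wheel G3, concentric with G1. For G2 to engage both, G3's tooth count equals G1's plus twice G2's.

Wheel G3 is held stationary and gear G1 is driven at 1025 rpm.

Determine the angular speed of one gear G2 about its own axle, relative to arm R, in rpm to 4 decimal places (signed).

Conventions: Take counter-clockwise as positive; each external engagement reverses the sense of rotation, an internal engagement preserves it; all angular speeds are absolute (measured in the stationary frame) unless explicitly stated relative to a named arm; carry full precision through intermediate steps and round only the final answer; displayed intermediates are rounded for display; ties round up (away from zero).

planetary set (33T centre, 26T on arm, 85T internal) — Willis relation
normalise by the input: solve with ω_sun = 1, then scale by 1025 rpm
ring teeth: 33 + 2·26 = 85
33(ω_sun−ω_arm) = −85(ω_ring−ω_arm),  ω_ring = 0, ω_sun = 1
33(1−ω_arm) = −85(0−ω_arm)  ⇒  118·ω_arm = 33  ⇒  ω_arm = 33/118
sun–planet mesh: 33·(1−33/118) = −26·(ω_p−ω_arm)  ⇒  ω_p−ω_arm = -2805/3068
scale: ω_p−ω_arm = -2805/3068 × 1025 rpm = -937.1333 rpm

-937.1333 rpm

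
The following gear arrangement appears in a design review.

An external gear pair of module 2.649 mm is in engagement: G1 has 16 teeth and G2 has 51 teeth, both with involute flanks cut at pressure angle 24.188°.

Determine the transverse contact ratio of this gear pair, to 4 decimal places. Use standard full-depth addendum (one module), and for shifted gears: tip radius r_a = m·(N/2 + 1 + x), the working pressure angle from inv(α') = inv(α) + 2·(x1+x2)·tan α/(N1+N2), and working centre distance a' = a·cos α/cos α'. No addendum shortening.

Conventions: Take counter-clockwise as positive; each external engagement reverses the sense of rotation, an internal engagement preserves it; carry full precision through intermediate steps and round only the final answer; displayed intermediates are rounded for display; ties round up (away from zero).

1.4782

recognized (one external pair, fixed centres): single-mesh tooth geometry, m = 2.649, N1 = 16, N2 = 51
base radii: r_b1 = 19.331468, r_b2 = 61.619056
tip radii: r_a1 = 23.841000, r_a2 = 70.198500
no profile shift: α' = α, a' = a
action lengths: √(r_a1²−r_b1²) = 13.953050, √(r_a2²−r_b2²) = 33.629174
base pitch p_b = π·m·cos α = 7.591450
CR = (13.953050 + 33.629174 − 88.741500·sin 24.18800°)/7.591450 = 1.478241
contact ratio ≈ 1.4782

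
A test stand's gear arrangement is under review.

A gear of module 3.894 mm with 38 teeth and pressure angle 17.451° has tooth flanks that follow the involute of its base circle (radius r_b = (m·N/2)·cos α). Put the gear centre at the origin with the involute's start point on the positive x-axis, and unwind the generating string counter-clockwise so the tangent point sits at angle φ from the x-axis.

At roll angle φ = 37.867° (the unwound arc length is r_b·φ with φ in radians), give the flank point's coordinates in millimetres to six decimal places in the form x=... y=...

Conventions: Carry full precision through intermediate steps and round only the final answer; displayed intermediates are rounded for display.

x=84.352464 y=6.499649

topology: single-mesh involute geometry — m = 3.894, N = 38
pitch radius r_p = m·N/2 = 3.894·38/2 = 73.986000
base radius r_b = r_p·cos α = 73.986000·cos 17.451° = 70.580703
roll angle φ = 37.867° = 0.66090383 rad
x = r_b·(cos φ + φ·sin φ) = 84.352464
y = r_b·(sin φ − φ·cos φ) = 6.499649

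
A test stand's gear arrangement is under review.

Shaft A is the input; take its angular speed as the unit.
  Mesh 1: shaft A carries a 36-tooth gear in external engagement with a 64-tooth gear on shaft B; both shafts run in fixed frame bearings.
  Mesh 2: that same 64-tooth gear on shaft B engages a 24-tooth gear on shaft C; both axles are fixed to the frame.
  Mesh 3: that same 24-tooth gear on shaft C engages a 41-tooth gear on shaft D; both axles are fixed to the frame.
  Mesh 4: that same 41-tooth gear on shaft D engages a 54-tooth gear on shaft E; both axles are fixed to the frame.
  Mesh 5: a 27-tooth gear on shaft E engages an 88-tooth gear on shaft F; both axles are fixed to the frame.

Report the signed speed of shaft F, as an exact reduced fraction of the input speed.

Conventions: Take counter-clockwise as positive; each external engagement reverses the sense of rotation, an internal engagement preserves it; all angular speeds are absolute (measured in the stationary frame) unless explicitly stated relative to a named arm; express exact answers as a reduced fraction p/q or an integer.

-9/44

5-mesh fixed-axis compound train (all bearings frame-fixed)
mesh 1 [36T→64T]: |ω|/ω_in = 1×36/64 = 9/16, sense flips to −
mesh 2 [64T→24T]: |ω|/ω_in = (9/16)×64/24 = 3/2, sense flips to +
mesh 3 [24T→41T]: |ω|/ω_in = (3/2)×24/41 = 36/41, sense flips to −
mesh 4 [41T→54T]: |ω|/ω_in = (36/41)×41/54 = 2/3, sense flips to +
mesh 5 [27T→88T]: |ω|/ω_in = (2/3)×27/88 = 9/44, sense flips to −
signed output speed (× input speed) = -9/44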